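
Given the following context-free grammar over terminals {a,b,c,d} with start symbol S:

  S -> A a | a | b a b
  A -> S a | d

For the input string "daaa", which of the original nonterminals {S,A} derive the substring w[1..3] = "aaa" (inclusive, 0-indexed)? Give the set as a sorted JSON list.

Convert to CNF:
  S -> A T0 | T1 X2 | a
  A -> S T0 | d
  T0 -> a
  T1 -> b
  X2 -> T0 T1

CYK table (by increasing span), restricted to cells inside w[1..3]:
  cell(1,1) a: {S,T0}  orig:{S}
  cell(2,2) a: {S,T0}  orig:{S}
  cell(3,3) a: {S,T0}  orig:{S}
  cell(1,2) aa: {A}
  cell(2,3) aa: {A}
  cell(1,3) aaa: {S}

Original NTs in T[1,3] deriving "aaa": ["S"]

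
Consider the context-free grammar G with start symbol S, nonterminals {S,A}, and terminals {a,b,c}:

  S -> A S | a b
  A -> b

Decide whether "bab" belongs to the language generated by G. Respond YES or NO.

Convert to CNF:
  S -> A S | T0 T1
  A -> b
  T0 -> a
  T1 -> b

CYK fill:
  T[0,0] 'b' = {A,T1}  orig:{A}
  T[1,1] 'a' = {T0}  orig:{}
  T[2,2] 'b' = {A,T1}  orig:{A}
  T[0,1] 'ba' = ∅
  T[1,2] 'ab' = {S}
  T[0,2] 'bab' = {S}

S ∈ T[0,2] ⇒ YES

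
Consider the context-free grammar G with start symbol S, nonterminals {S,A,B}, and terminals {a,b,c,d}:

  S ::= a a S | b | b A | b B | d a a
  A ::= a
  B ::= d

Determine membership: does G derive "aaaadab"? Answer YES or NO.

Convert to CNF:
  S -> T0 X3 | T1 A | T1 B | T2 X4 | b
  A -> a
  B -> d
  T0 -> a
  T1 -> b
  T2 -> d
  X3 -> T0 S
  X4 -> T0 T0

CYK fill:
  T[0,0] 'a' = {A,T0}  orig:{A}
  T[1,1] 'a' = {A,T0}  orig:{A}
  T[2,2] 'a' = {A,T0}  orig:{A}
  T[3,3] 'a' = {A,T0}  orig:{A}
  T[4,4] 'd' = {B,T2}  orig:{B}
  T[5,5] 'a' = {A,T0}  orig:{A}
  T[6,6] 'b' = {S,T1}  orig:{S}
  T[0,1] 'aa' = {X4}  orig:{}
  T[1,2] 'aa' = {X4}  orig:{}
  T[2,3] 'aa' = {X4}  orig:{}
  T[3,4] 'ad' = ∅
  T[4,5] 'da' = ∅
  T[5,6] 'ab' = {X3}  orig:{}
  T[0,2] 'aaa' = ∅
  T[1,3] 'aaa' = ∅
  T[2,4] 'aad' = ∅
  T[3,5] 'ada' = ∅
  T[4,6] 'dab' = ∅
  T[0,3] 'aaaa' = ∅
  T[1,4] 'aaad' = ∅
  T[2,5] 'aada' = ∅
  T[3,6] 'adab' = ∅
  T[0,4] 'aaaad' = ∅
  T[1,5] 'aaada' = ∅
  T[2,6] 'aadab' = ∅
  T[0,5] 'aaaada' = ∅
  T[1,6] 'aaadab' = ∅
  T[0,6] 'aaaadab' = ∅

S ∉ T[0,6] ⇒ NO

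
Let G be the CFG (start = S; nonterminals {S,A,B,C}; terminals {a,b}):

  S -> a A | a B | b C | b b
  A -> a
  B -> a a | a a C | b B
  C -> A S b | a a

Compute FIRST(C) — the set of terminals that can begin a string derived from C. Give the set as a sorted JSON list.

FIRST iteration:
[1]
  A via A→a: +{a}
  B via B→a a: +{a}
  B via B→b B: +{b}
  C via C→A S b: +{a}
  S via S→a A: +{a}
  S via S→b C: +{b}
  FIRST(S)={a,b}  FIRST(A)={a}  FIRST(B)={a,b}  FIRST(C)={a}
[2] — fixpoint
  FIRST(S)={a,b}  FIRST(A)={a}  FIRST(B)={a,b}  FIRST(C)={a}

FIRST(C) = ["a"]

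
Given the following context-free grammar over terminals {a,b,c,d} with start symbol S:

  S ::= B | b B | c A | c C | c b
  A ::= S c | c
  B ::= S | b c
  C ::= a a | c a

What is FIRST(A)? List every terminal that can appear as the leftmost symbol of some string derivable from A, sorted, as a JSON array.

FIRST sets, iterate to fixpoint:
[1]
  A via A→c: +{c}
  B via B→b c: +{b}
  C via C→a a: +{a}
  C via C→c a: +{c}
  S via S→B: +{b}
  S via S→c A: +{c}
  FIRST(S)={b,c}  FIRST(A)={c}  FIRST(B)={b}  FIRST(C)={a,c}
[2]
  A via A→S c: +{b}
  B via B→S: +{c}
  FIRST(S)={b,c}  FIRST(A)={b,c}  FIRST(B)={b,c}  FIRST(C)={a,c}
[3] — fixpoint
  FIRST(S)={b,c}  FIRST(A)={b,c}  FIRST(B)={b,c}  FIRST(C)={a,c}

FIRST(A) = ["b", "c"]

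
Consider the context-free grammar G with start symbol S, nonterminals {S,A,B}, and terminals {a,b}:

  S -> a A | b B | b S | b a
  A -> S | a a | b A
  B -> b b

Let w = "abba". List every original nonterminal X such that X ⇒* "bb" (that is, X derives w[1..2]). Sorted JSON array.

Convert to CNF:
  S -> T0 A | T1 B | T1 S | T1 T0
  A -> T0 A | T0 T0 | T1 A | T1 B | T1 S | T1 T0
  B -> T1 T1
  T0 -> a
  T1 -> b

CYK table (by increasing span) (cells [i..j] with 1 ≤ i ≤ j ≤ 2 only):
  T[1,1] 'b' = {T1}  orig:{}
  T[2,2] 'b' = {T1}  orig:{}
  T[1,2] 'bb' = {B}

Original NTs in T[1,2] deriving "bb": ["B"]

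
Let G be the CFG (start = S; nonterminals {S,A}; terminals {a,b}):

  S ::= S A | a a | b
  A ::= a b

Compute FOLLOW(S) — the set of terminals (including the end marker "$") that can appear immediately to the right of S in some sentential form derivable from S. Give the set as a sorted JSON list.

Compute FIRST by fixpoint:
[1]
  A via A→a b: +{a}
  S via S→a a: +{a}
  S via S→b: +{b}
  FIRST(S)={a,b}  FIRST(A)={a}
[2] — fixpoint
  FIRST(S)={a,b}  FIRST(A)={a}

FOLLOW sets:
seed FOLLOW(S) with $
iter 1:
  S→S A: FOLLOW(S) ⊇ FIRST(A) = {a}; new: +{a}
  S→S A: FOLLOW(A) ⊇ FOLLOW(S) ⊇ {$,a}; new: +{$,a}
  S: {$,a}  A: {$,a}
iter 2: (no change)
  S: {$,a}  A: {$,a}

FOLLOW(S) = ["$", "a"]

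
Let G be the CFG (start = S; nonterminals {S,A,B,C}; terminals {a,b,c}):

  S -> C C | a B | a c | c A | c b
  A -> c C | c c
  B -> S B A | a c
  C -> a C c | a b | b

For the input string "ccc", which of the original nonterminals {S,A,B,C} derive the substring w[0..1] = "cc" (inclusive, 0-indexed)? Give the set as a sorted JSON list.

CNF form of G:
  S -> C C | T0 A | T0 T2 | T1 B | T1 T0
  A -> T0 C | T0 T0
  B -> S X3 | T1 T0
  C -> T1 T2 | T1 X4 | b
  T0 -> c
  T1 -> a
  T2 -> b
  X3 -> B A
  X4 -> C T0

Fill CYK table bottom-up (cells [i..j] with 0 ≤ i ≤ j ≤ 1 only):
  T[0,0] 'c' = {T0}  orig:{}
  T[1,1] 'c' = {T0}  orig:{}
  T[0,1] 'cc' = {A}

Original NTs in T[0,1] deriving "cc": ["A"]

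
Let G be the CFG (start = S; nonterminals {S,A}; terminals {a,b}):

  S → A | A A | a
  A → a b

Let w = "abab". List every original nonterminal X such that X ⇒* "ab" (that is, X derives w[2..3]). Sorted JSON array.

Convert to CNF:
  S -> A A | T0 T1 | a
  A -> T0 T1
  T0 -> a
  T1 -> b

CYK table (by increasing span) — only the sub-triangle for w[2..3]:
  T[2,2] 'a' = {S,T0}  orig:{S}
  T[3,3] 'b' = {T1}  orig:{}
  T[2,3] 'ab' = {A,S}

Original NTs in T[2,3] deriving "ab": ["A", "S"]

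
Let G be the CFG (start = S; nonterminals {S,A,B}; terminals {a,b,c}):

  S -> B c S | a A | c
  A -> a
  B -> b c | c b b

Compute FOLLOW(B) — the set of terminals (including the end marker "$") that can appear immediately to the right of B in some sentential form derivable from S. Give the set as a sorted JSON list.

FIRST iteration:
round 1:
  A via A→a: +{a}
  B via B→b c: +{b}
  B via B→c b b: +{c}
  S via S→B c S: +{b,c}
  S via S→a A: +{a}
  FIRST[S]={a,b,c}  FIRST[A]={a}  FIRST[B]={b,c}
round 2: (no change)
  FIRST[S]={a,b,c}  FIRST[A]={a}  FIRST[B]={b,c}

FOLLOW sets:
FOLLOW(S) := {$}
round 1:
  S→B c S: FOLLOW(B) ⊇ FIRST(c) = {c}; new: +{c}
  S→a A: FOLLOW(A) ⊇ FOLLOW(S) ⊇ {$}; new: +{$}
  S: {$}  A: {$}  B: {c}
round 2: (no change)
  S: {$}  A: {$}  B: {c}

FOLLOW(B) = ["c"]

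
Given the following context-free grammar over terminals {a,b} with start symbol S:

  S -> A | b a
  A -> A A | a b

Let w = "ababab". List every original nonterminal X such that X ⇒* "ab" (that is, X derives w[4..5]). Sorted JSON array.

CNF form of G:
  S -> A A | T0 T1 | T1 T0
  A -> A A | T0 T1
  T0 -> a
  T1 -> b

Fill CYK table bottom-up (cells [i..j] with 4 ≤ i ≤ j ≤ 5 only):
  [4..4]={T0}  "a"  orig:{}
  [5..5]={T1}  "b"  orig:{}
  [4..5]={A,S}  "ab"

Original NTs in T[4,5] deriving "ab": ["A", "S"]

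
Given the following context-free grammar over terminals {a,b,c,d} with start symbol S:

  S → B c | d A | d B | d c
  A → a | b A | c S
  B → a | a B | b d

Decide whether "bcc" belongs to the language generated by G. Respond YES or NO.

CNF form of G:
  S -> B T1 | T3 A | T3 B | T3 T1
  A -> T0 A | T1 S | a
  B -> T0 T3 | T2 B | a
  T0 -> b
  T1 -> c
  T2 -> a
  T3 -> d

Fill CYK table bottom-up:
  T[0,0] 'b' = {T0}  orig:{}
  T[1,1] 'c' = {T1}  orig:{}
  T[2,2] 'c' = {T1}  orig:{}
  T[0,1] 'bc' = ∅
  T[1,2] 'cc' = ∅
  T[0,2] 'bcc' = ∅

S ∉ T[0,2] ⇒ NO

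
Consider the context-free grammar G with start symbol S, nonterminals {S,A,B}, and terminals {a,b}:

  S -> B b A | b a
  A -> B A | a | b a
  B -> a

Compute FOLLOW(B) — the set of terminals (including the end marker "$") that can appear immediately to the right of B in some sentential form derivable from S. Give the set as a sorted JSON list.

FIRST sets, iterate to fixpoint:
[1]
  A via A→a: +{a}
  A via A→b a: +{b}
  B via B→a: +{a}
  S via S→B b A: +{a}
  S via S→b a: +{b}
  FIRST(S)={a,b}  FIRST(A)={a,b}  FIRST(B)={a}
[2] (no change)
  FIRST(S)={a,b}  FIRST(A)={a,b}  FIRST(B)={a}

FOLLOW sets:
seed FOLLOW(S) with $
iter 1:
  A→B A: FOLLOW(B) ⊇ FIRST(A) = {a,b}; new: +{a,b}
  S→B b A: FOLLOW(A) ⊇ FOLLOW(S) ⊇ {$}; new: +{$}
  S: {$}  A: {$}  B: {a,b}
iter 2: done
  S: {$}  A: {$}  B: {a,b}

FOLLOW(B) = ["a", "b"]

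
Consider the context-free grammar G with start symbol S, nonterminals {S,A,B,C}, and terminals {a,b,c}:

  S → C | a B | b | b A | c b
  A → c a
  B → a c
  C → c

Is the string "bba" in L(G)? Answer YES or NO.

CNF form of G:
  S -> T0 T2 | T1 B | T2 A | b | c
  A -> T0 T1
  B -> T1 T0
  C -> c
  T0 -> c
  T1 -> a
  T2 -> b

Fill CYK table bottom-up:
  cell(0,0) b: {S,T2}  orig:{S}
  cell(1,1) b: {S,T2}  orig:{S}
  cell(2,2) a: {T1}  orig:{}
  cell(0,1) bb: ∅
  cell(1,2) ba: ∅
  cell(0,2) bba: ∅

S ∉ T[0,2] ⇒ NO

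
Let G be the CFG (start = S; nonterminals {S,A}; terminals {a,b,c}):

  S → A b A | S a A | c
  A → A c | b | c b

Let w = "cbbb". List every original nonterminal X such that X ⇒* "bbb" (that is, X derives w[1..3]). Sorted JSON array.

CNF form of G:
  S -> A X3 | S X4 | c
  A -> A T0 | T0 T1 | b
  T0 -> c
  T1 -> b
  T2 -> a
  X3 -> T1 A
  X4 -> T2 A

Fill CYK table bottom-up — only the sub-triangle for w[1..3]:
  T[1,1] 'b' = {A,T1}  orig:{A}
  T[2,2] 'b' = {A,T1}  orig:{A}
  T[3,3] 'b' = {A,T1}  orig:{A}
  T[1,2] 'bb' = {X3}  orig:{}
  T[2,3] 'bb' = {X3}  orig:{}
  T[1,3] 'bbb' = {S}

Original NTs in T[1,3] deriving "bbb": ["S"]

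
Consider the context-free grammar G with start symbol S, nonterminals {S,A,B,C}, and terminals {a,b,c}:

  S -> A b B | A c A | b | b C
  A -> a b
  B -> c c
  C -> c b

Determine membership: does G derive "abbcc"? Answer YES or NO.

CNF form of G:
  S -> A X3 | A X4 | T1 C | b
  A -> T0 T1
  B -> T2 T2
  C -> T2 T1
  T0 -> a
  T1 -> b
  T2 -> c
  X3 -> T1 B
  X4 -> T2 A

Fill CYK table bottom-up:
  T[0,0] 'a' = {T0}  orig:{}
  T[1,1] 'b' = {S,T1}  orig:{S}
  T[2,2] 'b' = {S,T1}  orig:{S}
  T[3,3] 'c' = {T2}  orig:{}
  T[4,4] 'c' = {T2}  orig:{}
  T[0,1] 'ab' = {A}
  T[1,2] 'bb' = ∅
  T[2,3] 'bc' = ∅
  T[3,4] 'cc' = {B}
  T[0,2] 'abb' = ∅
  T[1,3] 'bbc' = ∅
  T[2,4] 'bcc' = {X3}  orig:{}
  T[0,3] 'abbc' = ∅
  T[1,4] 'bbcc' = ∅
  T[0,4] 'abbcc' = {S}

S ∈ T[0,4] ⇒ YES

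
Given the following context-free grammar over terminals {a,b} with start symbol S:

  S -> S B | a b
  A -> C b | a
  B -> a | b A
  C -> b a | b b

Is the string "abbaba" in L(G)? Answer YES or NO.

Convert to CNF:
  S -> S B | T1 T0
  A -> C T0 | a
  B -> T0 A | a
  C -> T0 T0 | T0 T1
  T0 -> b
  T1 -> a

CYK fill:
  T[0,0] 'a' = {A,B,T1}  orig:{A,B}
  T[1,1] 'b' = {T0}  orig:{}
  T[2,2] 'b' = {T0}  orig:{}
  T[3,3] 'a' = {A,B,T1}  orig:{A,B}
  T[4,4] 'b' = {T0}  orig:{}
  T[5,5] 'a' = {A,B,T1}  orig:{A,B}
  T[0,1] 'ab' = {S}
  T[1,2] 'bb' = {C}
  T[2,3] 'ba' = {B,C}
  T[3,4] 'ab' = {S}
  T[4,5] 'ba' = {B,C}
  T[0,2] 'abb' = ∅
  T[1,3] 'bba' = ∅
  T[2,4] 'bab' = {A}
  T[3,5] 'aba' = {S}
  T[0,3] 'abba' = {S}
  T[1,4] 'bbab' = {B}
  T[2,5] 'baba' = ∅
  T[0,4] 'abbab' = ∅
  T[1,5] 'bbaba' = ∅
  T[0,5] 'abbaba' = {S}

S ∈ T[0,5] ⇒ YES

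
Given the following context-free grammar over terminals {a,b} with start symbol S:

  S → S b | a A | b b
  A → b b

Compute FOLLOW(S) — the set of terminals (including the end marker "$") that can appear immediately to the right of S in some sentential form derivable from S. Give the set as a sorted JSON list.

FIRST iteration:
iter 1:
  A via A→b b: +{b}
  S via S→a A: +{a}
  S via S→b b: +{b}
  FIRST(S)={a,b}  FIRST(A)={b}
iter 2: — fixpoint
  FIRST(S)={a,b}  FIRST(A)={b}

Compute FOLLOW by fixpoint:
FOLLOW(S) := {$}
pass 1:
  S→S b: FOLLOW(S) ⊇ FIRST(b) = {b}; new: +{b}
  S→a A: FOLLOW(A) ⊇ FOLLOW(S) ⊇ {$,b}; new: +{$,b}
  FOLLOW(S)={$,b}  FOLLOW(A)={$,b}
pass 2: — fixpoint
  FOLLOW(S)={$,b}  FOLLOW(A)={$,b}

FOLLOW(S) = ["$", "b"]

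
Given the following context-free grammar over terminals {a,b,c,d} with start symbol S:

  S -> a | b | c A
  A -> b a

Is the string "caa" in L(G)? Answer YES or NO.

Convert to CNF:
  S -> T2 A | a | b
  A -> T0 T1
  T0 -> b
  T1 -> a
  T2 -> c

CYK table (by increasing span):
  [0..0]={T2}  "c"  orig:{}
  [1..1]={S,T1}  "a"  orig:{S}
  [2..2]={S,T1}  "a"  orig:{S}
  [0..1]=∅  "ca"
  [1..2]=∅  "aa"
  [0..2]=∅  "caa"

S ∉ T[0,2] ⇒ NO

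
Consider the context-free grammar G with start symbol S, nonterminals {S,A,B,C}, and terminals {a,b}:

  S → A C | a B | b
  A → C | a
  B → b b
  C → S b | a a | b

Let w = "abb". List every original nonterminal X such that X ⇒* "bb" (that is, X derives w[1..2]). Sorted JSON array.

CNF form of G:
  S -> A C | T1 B | b
  A -> S T0 | T1 T1 | a | b
  B -> T0 T0
  C -> S T0 | T1 T1 | b
  T0 -> b
  T1 -> a

CYK fill (cells [i..j] with 1 ≤ i ≤ j ≤ 2 only):
  [1..1]={A,C,S,T0}  "b"  orig:{A,C,S}
  [2..2]={A,C,S,T0}  "b"  orig:{A,C,S}
  [1..2]={A,B,C,S}  "bb"

Original NTs in T[1,2] deriving "bb": ["A", "B", "C", "S"]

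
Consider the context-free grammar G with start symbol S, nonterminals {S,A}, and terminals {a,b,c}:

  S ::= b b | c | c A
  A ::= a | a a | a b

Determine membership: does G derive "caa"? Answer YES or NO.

Convert to CNF:
  S -> T1 T1 | T2 A | c
  A -> T0 T0 | T0 T1 | a
  T0 -> a
  T1 -> b
  T2 -> c

CYK fill:
  [0..0]={S,T2}  "c"  orig:{S}
  [1..1]={A,T0}  "a"  orig:{A}
  [2..2]={A,T0}  "a"  orig:{A}
  [0..1]={S}  "ca"
  [1..2]={A}  "aa"
  [0..2]={S}  "caa"

S ∈ T[0,2] ⇒ YES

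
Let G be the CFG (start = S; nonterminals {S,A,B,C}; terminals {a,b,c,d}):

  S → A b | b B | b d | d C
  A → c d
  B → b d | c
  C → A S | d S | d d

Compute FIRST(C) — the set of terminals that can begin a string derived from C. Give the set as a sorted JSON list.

FIRST iteration:
iter 1:
  A via A→c d: +{c}
  B via B→b d: +{b}
  B via B→c: +{c}
  C via C→A S: +{c}
  C via C→d S: +{d}
  S via S→A b: +{c}
  S via S→b B: +{b}
  S via S→d C: +{d}
  FIRST(S)={b,c,d}  FIRST(A)={c}  FIRST(B)={b,c}  FIRST(C)={c,d}
iter 2: done
  FIRST(S)={b,c,d}  FIRST(A)={c}  FIRST(B)={b,c}  FIRST(C)={c,d}

FIRST(C) = ["c", "d"]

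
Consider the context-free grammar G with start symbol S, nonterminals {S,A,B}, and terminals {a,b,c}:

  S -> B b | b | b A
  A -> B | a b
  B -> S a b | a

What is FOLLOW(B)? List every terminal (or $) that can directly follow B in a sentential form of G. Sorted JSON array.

FIRST sets, iterate to fixpoint:
round 1:
  A via A→a b: +{a}
  B via B→a: +{a}
  S via S→B b: +{a}
  S via S→b: +{b}
  S: {a,b}  A: {a}  B: {a}
round 2:
  B via B→S a b: +{b}
  S: {a,b}  A: {a}  B: {a,b}
round 3:
  A via A→B: +{b}
  S: {a,b}  A: {a,b}  B: {a,b}
round 4: done
  S: {a,b}  A: {a,b}  B: {a,b}

Compute FOLLOW by fixpoint:
initialize: $ ∈ FOLLOW(S)
iter 1:
  B→S a b: FOLLOW(S) ⊇ FIRST(a) = {a}; new: +{a}
  S→B b: FOLLOW(B) ⊇ FIRST(b) = {b}; new: +{b}
  S→b A: FOLLOW(A) ⊇ FOLLOW(S) ⊇ {$,a}; new: +{$,a}
  S: {$,a}  A: {$,a}  B: {b}
iter 2:
  A→B: FOLLOW(B) ⊇ FOLLOW(A) ⊇ {$,a}; new: +{$,a}
  S: {$,a}  A: {$,a}  B: {$,a,b}
iter 3: — fixpoint
  S: {$,a}  A: {$,a}  B: {$,a,b}

FOLLOW(B) = ["$", "a", "b"]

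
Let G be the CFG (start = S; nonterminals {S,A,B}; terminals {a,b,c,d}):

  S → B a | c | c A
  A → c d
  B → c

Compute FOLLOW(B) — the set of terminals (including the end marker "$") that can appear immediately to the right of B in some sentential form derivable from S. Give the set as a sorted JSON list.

FIRST sets, iterate to fixpoint:
pass 1:
  A via A→c d: +{c}
  B via B→c: +{c}
  S via S→B a: +{c}
  S: {c}  A: {c}  B: {c}
pass 2: (no change)
  S: {c}  A: {c}  B: {c}

FOLLOW sets:
FOLLOW(S) := {$}
round 1:
  S→B a: FOLLOW(B) ⊇ FIRST(a) = {a}; new: +{a}
  S→c A: FOLLOW(A) ⊇ FOLLOW(S) ⊇ {$}; new: +{$}
  FOLLOW(S)={$}  FOLLOW(A)={$}  FOLLOW(B)={a}
round 2: (no change)
  FOLLOW(S)={$}  FOLLOW(A)={$}  FOLLOW(B)={a}

FOLLOW(B) = ["a"]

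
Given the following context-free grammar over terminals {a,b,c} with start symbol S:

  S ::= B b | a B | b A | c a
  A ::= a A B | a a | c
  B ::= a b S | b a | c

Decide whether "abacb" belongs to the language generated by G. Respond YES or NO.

CNF form of G:
  S -> B T1 | T0 B | T1 A | T2 T0
  A -> T0 T0 | T0 X3 | c
  B -> T0 X4 | T1 T0 | c
  T0 -> a
  T1 -> b
  T2 -> c
  X3 -> A B
  X4 -> T1 S

CYK fill:
  [0..0]={T0}  "a"  orig:{}
  [1..1]={T1}  "b"  orig:{}
  [2..2]={T0}  "a"  orig:{}
  [3..3]={A,B,T2}  "c"  orig:{A,B}
  [4..4]={T1}  "b"  orig:{}
  [0..1]=∅  "ab"
  [1..2]={B}  "ba"
  [2..3]={S}  "ac"
  [3..4]={S}  "cb"
  [0..2]={S}  "aba"
  [1..3]={X4}  "bac"  orig:{}
  [2..4]=∅  "acb"
  [0..3]={B}  "abac"
  [1..4]=∅  "bacb"
  [0..4]={S}  "abacb"

S ∈ T[0,4] ⇒ YES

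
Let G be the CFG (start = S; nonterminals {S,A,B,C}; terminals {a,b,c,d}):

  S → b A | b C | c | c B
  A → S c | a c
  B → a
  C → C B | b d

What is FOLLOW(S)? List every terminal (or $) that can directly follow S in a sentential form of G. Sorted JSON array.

Compute FIRST by fixpoint:
round 1:
  A via A→a c: +{a}
  B via B→a: +{a}
  C via C→b d: +{b}
  S via S→b A: +{b}
  S via S→c: +{c}
  FIRST[S]={b,c}  FIRST[A]={a}  FIRST[B]={a}  FIRST[C]={b}
round 2:
  A via A→S c: +{b,c}
  FIRST[S]={b,c}  FIRST[A]={a,b,c}  FIRST[B]={a}  FIRST[C]={b}
round 3: (stable)
  FIRST[S]={b,c}  FIRST[A]={a,b,c}  FIRST[B]={a}  FIRST[C]={b}

Compute FOLLOW by fixpoint:
initialize: $ ∈ FOLLOW(S)
iter 1:
  A→S c: FOLLOW(S) ⊇ FIRST(c) = {c}; new: +{c}
  C→C B: FOLLOW(C) ⊇ FIRST(B) = {a}; new: +{a}
  C→C B: FOLLOW(B) ⊇ FOLLOW(C) ⊇ {a}; new: +{a}
  S→b A: FOLLOW(A) ⊇ FOLLOW(S) ⊇ {$,c}; new: +{$,c}
  S→b C: FOLLOW(C) ⊇ FOLLOW(S) ⊇ {$,c}; new: +{$,c}
  S→c B: FOLLOW(B) ⊇ FOLLOW(S) ⊇ {$,c}; new: +{$,c}
  FOLLOW(S)={$,c}  FOLLOW(A)={$,c}  FOLLOW(B)={$,a,c}  FOLLOW(C)={$,a,c}
iter 2: — fixpoint
  FOLLOW(S)={$,c}  FOLLOW(A)={$,c}  FOLLOW(B)={$,a,c}  FOLLOW(C)={$,a,c}

FOLLOW(S) = ["$", "c"]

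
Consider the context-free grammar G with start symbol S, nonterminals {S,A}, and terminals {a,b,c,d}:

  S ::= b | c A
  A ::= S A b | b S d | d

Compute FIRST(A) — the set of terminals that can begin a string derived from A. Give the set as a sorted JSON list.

FIRST sets, iterate to fixpoint:
iter 1:
  A via A→b S d: +{b}
  A via A→d: +{d}
  S via S→b: +{b}
  S via S→c A: +{c}
  S: {b,c}  A: {b,d}
iter 2:
  A via A→S A b: +{c}
  S: {b,c}  A: {b,c,d}
iter 3: done
  S: {b,c}  A: {b,c,d}

FIRST(A) = ["b", "c", "d"]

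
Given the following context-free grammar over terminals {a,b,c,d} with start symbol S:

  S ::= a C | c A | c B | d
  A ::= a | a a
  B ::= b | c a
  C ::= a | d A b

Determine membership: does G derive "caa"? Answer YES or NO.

CNF form of G:
  S -> T0 C | T1 A | T1 B | d
  A -> T0 T0 | a
  B -> T1 T0 | b
  C -> T2 X4 | a
  T0 -> a
  T1 -> c
  T2 -> d
  T3 -> b
  X4 -> A T3

Fill CYK table bottom-up:
  cell(0,0) c: {T1}  orig:{}
  cell(1,1) a: {A,C,T0}  orig:{A,C}
  cell(2,2) a: {A,C,T0}  orig:{A,C}
  cell(0,1) ca: {B,S}
  cell(1,2) aa: {A,S}
  cell(0,2) caa: {S}

S ∈ T[0,2] ⇒ YES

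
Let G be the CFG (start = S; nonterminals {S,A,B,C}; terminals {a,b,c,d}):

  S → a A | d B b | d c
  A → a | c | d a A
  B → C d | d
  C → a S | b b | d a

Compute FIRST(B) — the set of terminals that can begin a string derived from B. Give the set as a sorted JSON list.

FIRST iteration:
iter 1:
  A via A→a: +{a}
  A via A→c: +{c}
  A via A→d a A: +{d}
  B via B→d: +{d}
  C via C→a S: +{a}
  C via C→b b: +{b}
  C via C→d a: +{d}
  S via S→a A: +{a}
  S via S→d B b: +{d}
  S: {a,d}  A: {a,c,d}  B: {d}  C: {a,b,d}
iter 2:
  B via B→C d: +{a,b}
  S: {a,d}  A: {a,c,d}  B: {a,b,d}  C: {a,b,d}
iter 3: (stable)
  S: {a,d}  A: {a,c,d}  B: {a,b,d}  C: {a,b,d}

FIRST(B) = ["a", "b", "d"]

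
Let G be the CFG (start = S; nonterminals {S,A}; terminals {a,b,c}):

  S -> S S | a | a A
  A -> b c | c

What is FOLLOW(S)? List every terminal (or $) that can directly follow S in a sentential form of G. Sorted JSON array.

Compute FIRST by fixpoint:
[1]
  A via A→b c: +{b}
  A via A→c: +{c}
  S via S→a: +{a}
  FIRST(S)={a}  FIRST(A)={b,c}
[2] (stable)
  FIRST(S)={a}  FIRST(A)={b,c}

Compute FOLLOW by fixpoint:
initialize: $ ∈ FOLLOW(S)
iter 1:
  S→S S: FOLLOW(S) ⊇ FIRST(S) = {a}; new: +{a}
  S→a A: FOLLOW(A) ⊇ FOLLOW(S) ⊇ {$,a}; new: +{$,a}
  FOLLOW(S)={$,a}  FOLLOW(A)={$,a}
iter 2: (stable)
  FOLLOW(S)={$,a}  FOLLOW(A)={$,a}

FOLLOW(S) = ["$", "a"]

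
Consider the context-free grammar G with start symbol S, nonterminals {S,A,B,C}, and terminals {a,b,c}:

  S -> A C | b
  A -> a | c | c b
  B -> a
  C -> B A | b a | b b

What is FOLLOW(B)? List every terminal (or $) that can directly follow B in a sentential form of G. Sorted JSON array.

Compute FIRST by fixpoint:
pass 1:
  A via A→a: +{a}
  A via A→c: +{c}
  B via B→a: +{a}
  C via C→B A: +{a}
  C via C→b a: +{b}
  S via S→A C: +{a,c}
  S via S→b: +{b}
  FIRST(S)={a,b,c}  FIRST(A)={a,c}  FIRST(B)={a}  FIRST(C)={a,b}
pass 2: (stable)
  FIRST(S)={a,b,c}  FIRST(A)={a,c}  FIRST(B)={a}  FIRST(C)={a,b}

Compute FOLLOW by fixpoint:
FOLLOW(S) := {$}
iter 1:
  C→B A: FOLLOW(B) ⊇ FIRST(A) = {a,c}; new: +{a,c}
  S→A C: FOLLOW(A) ⊇ FIRST(C) = {a,b}; new: +{a,b}
  S→A C: FOLLOW(C) ⊇ FOLLOW(S) ⊇ {$}; new: +{$}
  FOLLOW(S)={$}  FOLLOW(A)={a,b}  FOLLOW(B)={a,c}  FOLLOW(C)={$}
iter 2:
  C→B A: FOLLOW(A) ⊇ FOLLOW(C) ⊇ {$}; new: +{$}
  FOLLOW(S)={$}  FOLLOW(A)={$,a,b}  FOLLOW(B)={a,c}  FOLLOW(C)={$}
iter 3: (no change)
  FOLLOW(S)={$}  FOLLOW(A)={$,a,b}  FOLLOW(B)={a,c}  FOLLOW(C)={$}

FOLLOW(B) = ["a", "c"]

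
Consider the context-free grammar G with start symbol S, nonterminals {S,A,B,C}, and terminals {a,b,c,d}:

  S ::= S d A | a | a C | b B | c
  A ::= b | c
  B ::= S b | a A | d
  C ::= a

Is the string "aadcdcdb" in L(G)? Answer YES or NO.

CNF form of G:
  S -> S X3 | T0 B | T1 C | a | c
  A -> b | c
  B -> S T0 | T1 A | d
  C -> a
  T0 -> b
  T1 -> a
  T2 -> d
  X3 -> T2 A

CYK table (by increasing span):
  T[0,0] 'a' = {C,S,T1}  orig:{C,S}
  T[1,1] 'a' = {C,S,T1}  orig:{C,S}
  T[2,2] 'd' = {B,T2}  orig:{B}
  T[3,3] 'c' = {A,S}
  T[4,4] 'd' = {B,T2}  orig:{B}
  T[5,5] 'c' = {A,S}
  T[6,6] 'd' = {B,T2}  orig:{B}
  T[7,7] 'b' = {A,T0}  orig:{A}
  T[0,1] 'aa' = {S}
  T[1,2] 'ad' = ∅
  T[2,3] 'dc' = {X3}  orig:{}
  T[3,4] 'cd' = ∅
  T[4,5] 'dc' = {X3}  orig:{}
  T[5,6] 'cd' = ∅
  T[6,7] 'db' = {X3}  orig:{}
  T[0,2] 'aad' = ∅
  T[1,3] 'adc' = {S}
  T[2,4] 'dcd' = ∅
  T[3,5] 'cdc' = {S}
  T[4,6] 'dcd' = ∅
  T[5,7] 'cdb' = {S}
  T[0,3] 'aadc' = {S}
  T[1,4] 'adcd' = ∅
  T[2,5] 'dcdc' = ∅
  T[3,6] 'cdcd' = ∅
  T[4,7] 'dcdb' = ∅
  T[0,4] 'aadcd' = ∅
  T[1,5] 'adcdc' = {S}
  T[2,6] 'dcdcd' = ∅
  T[3,7] 'cdcdb' = {S}
  T[0,5] 'aadcdc' = {S}
  T[1,6] 'adcdcd' = ∅
  T[2,7] 'dcdcdb' = ∅
  T[0,6] 'aadcdcd' = ∅
  T[1,7] 'adcdcdb' = {S}
  T[0,7] 'aadcdcdb' = {S}

S ∈ T[0,7] ⇒ YES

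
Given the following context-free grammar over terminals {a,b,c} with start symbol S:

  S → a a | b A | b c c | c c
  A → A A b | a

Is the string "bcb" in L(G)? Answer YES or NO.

Convert to CNF:
  S -> T0 A | T0 X4 | T1 T1 | T2 T2
  A -> A X3 | a
  T0 -> b
  T1 -> a
  T2 -> c
  X3 -> A T0
  X4 -> T2 T2

CYK fill:
  cell(0,0) b: {T0}  orig:{}
  cell(1,1) c: {T2}  orig:{}
  cell(2,2) b: {T0}  orig:{}
  cell(0,1) bc: ∅
  cell(1,2) cb: ∅
  cell(0,2) bcb: ∅

S ∉ T[0,2] ⇒ NO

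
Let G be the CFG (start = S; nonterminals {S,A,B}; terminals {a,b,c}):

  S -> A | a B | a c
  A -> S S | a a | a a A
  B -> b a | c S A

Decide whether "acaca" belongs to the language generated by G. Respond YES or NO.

CNF form of G:
  S -> S S | T0 B | T0 T0 | T0 T2 | T0 X5
  A -> S S | T0 T0 | T0 X3
  B -> T1 T0 | T2 X4
  T0 -> a
  T1 -> b
  T2 -> c
  X3 -> T0 A
  X4 -> S A
  X5 -> T0 A

Fill CYK table bottom-up:
  T[0,0] 'a' = {T0}  orig:{}
  T[1,1] 'c' = {T2}  orig:{}
  T[2,2] 'a' = {T0}  orig:{}
  T[3,3] 'c' = {T2}  orig:{}
  T[4,4] 'a' = {T0}  orig:{}
  T[0,1] 'ac' = {S}
  T[1,2] 'ca' = ∅
  T[2,3] 'ac' = {S}
  T[3,4] 'ca' = ∅
  T[0,2] 'aca' = ∅
  T[1,3] 'cac' = ∅
  T[2,4] 'aca' = ∅
  T[0,3] 'acac' = {A,S}
  T[1,4] 'caca' = ∅
  T[0,4] 'acaca' = ∅

S ∉ T[0,4] ⇒ NO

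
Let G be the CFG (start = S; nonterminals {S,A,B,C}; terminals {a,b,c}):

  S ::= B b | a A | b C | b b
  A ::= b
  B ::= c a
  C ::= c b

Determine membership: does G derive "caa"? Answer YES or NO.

Convert to CNF:
  S -> B T2 | T1 A | T2 C | T2 T2
  A -> b
  B -> T0 T1
  C -> T0 T2
  T0 -> c
  T1 -> a
  T2 -> b

Fill CYK table bottom-up:
  T[0,0] 'c' = {T0}  orig:{}
  T[1,1] 'a' = {T1}  orig:{}
  T[2,2] 'a' = {T1}  orig:{}
  T[0,1] 'ca' = {B}
  T[1,2] 'aa' = ∅
  T[0,2] 'caa' = ∅

S ∉ T[0,2] ⇒ NO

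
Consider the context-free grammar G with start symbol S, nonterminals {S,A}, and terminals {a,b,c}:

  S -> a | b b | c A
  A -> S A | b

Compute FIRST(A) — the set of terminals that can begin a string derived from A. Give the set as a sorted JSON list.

FIRST iteration:
pass 1:
  A via A→b: +{b}
  S via S→a: +{a}
  S via S→b b: +{b}
  S via S→c A: +{c}
  FIRST[S]={a,b,c}  FIRST[A]={b}
pass 2:
  A via A→S A: +{a,c}
  FIRST[S]={a,b,c}  FIRST[A]={a,b,c}
pass 3: (no change)
  FIRST[S]={a,b,c}  FIRST[A]={a,b,c}

FIRST(A) = ["a", "b", "c"]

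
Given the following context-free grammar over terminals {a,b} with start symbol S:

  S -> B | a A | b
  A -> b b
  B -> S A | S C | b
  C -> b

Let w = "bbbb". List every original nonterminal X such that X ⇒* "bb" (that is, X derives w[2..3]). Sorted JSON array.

Convert to CNF:
  S -> S A | S C | T1 A | b
  A -> T0 T0
  B -> S A | S C | b
  C -> b
  T0 -> b
  T1 -> a

Fill CYK table bottom-up, restricted to cells inside w[2..3]:
  [2..2]={B,C,S,T0}  "b"  orig:{B,C,S}
  [3..3]={B,C,S,T0}  "b"  orig:{B,C,S}
  [2..3]={A,B,S}  "bb"

Original NTs in T[2,3] deriving "bb": ["A", "B", "S"]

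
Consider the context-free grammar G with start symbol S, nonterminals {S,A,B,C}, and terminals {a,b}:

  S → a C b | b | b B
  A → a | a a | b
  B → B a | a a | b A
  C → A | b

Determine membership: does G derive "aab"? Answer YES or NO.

Convert to CNF:
  S -> T0 X2 | T1 B | b
  A -> T0 T0 | a | b
  B -> B T0 | T0 T0 | T1 A
  C -> T0 T0 | a | b
  T0 -> a
  T1 -> b
  X2 -> C T1

Fill CYK table bottom-up:
  [0..0]={A,C,T0}  "a"  orig:{A,C}
  [1..1]={A,C,T0}  "a"  orig:{A,C}
  [2..2]={A,C,S,T1}  "b"  orig:{A,C,S}
  [0..1]={A,B,C}  "aa"
  [1..2]={X2}  "ab"  orig:{}
  [0..2]={S,X2}  "aab"  orig:{S}

S ∈ T[0,2] ⇒ YES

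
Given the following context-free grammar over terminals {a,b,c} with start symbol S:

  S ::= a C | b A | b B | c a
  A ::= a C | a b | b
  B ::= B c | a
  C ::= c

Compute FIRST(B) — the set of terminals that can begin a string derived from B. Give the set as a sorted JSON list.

FIRST sets, iterate to fixpoint:
[1]
  A via A→a C: +{a}
  A via A→b: +{b}
  B via B→a: +{a}
  C via C→c: +{c}
  S via S→a C: +{a}
  S via S→b A: +{b}
  S via S→c a: +{c}
  FIRST(S)={a,b,c}  FIRST(A)={a,b}  FIRST(B)={a}  FIRST(C)={c}
[2] — fixpoint
  FIRST(S)={a,b,c}  FIRST(A)={a,b}  FIRST(B)={a}  FIRST(C)={c}

FIRST(B) = ["a"]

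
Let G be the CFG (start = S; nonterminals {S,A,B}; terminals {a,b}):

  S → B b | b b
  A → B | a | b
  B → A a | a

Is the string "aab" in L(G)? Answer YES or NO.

CNF form of G:
  S -> B T1 | T1 T1
  A -> A T0 | a | b
  B -> A T0 | a
  T0 -> a
  T1 -> b

CYK table (by increasing span):
  T[0,0] 'a' = {A,B,T0}  orig:{A,B}
  T[1,1] 'a' = {A,B,T0}  orig:{A,B}
  T[2,2] 'b' = {A,T1}  orig:{A}
  T[0,1] 'aa' = {A,B}
  T[1,2] 'ab' = {S}
  T[0,2] 'aab' = {S}

S ∈ T[0,2] ⇒ YES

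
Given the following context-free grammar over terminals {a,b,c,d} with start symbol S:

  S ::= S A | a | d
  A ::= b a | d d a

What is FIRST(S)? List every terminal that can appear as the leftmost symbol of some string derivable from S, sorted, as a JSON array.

FIRST sets, iterate to fixpoint:
[1]
  A via A→b a: +{b}
  A via A→d d a: +{d}
  S via S→a: +{a}
  S via S→d: +{d}
  FIRST(S)={a,d}  FIRST(A)={b,d}
[2] (no change)
  FIRST(S)={a,d}  FIRST(A)={b,d}

FIRST(S) = ["a", "d"]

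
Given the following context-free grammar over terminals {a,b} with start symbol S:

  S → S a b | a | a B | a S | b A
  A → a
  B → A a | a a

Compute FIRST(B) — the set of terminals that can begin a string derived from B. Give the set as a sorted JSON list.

FIRST iteration:
pass 1:
  A via A→a: +{a}
  B via B→A a: +{a}
  S via S→a: +{a}
  S via S→b A: +{b}
  FIRST[S]={a,b}  FIRST[A]={a}  FIRST[B]={a}
pass 2: done
  FIRST[S]={a,b}  FIRST[A]={a}  FIRST[B]={a}

FIRST(B) = ["a"]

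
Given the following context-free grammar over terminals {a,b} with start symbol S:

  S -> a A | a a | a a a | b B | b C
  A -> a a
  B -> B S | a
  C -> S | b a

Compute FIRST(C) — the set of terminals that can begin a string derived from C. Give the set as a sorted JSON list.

Compute FIRST by fixpoint:
round 1:
  A via A→a a: +{a}
  B via B→a: +{a}
  C via C→b a: +{b}
  S via S→a A: +{a}
  S via S→b B: +{b}
  S: {a,b}  A: {a}  B: {a}  C: {b}
round 2:
  C via C→S: +{a}
  S: {a,b}  A: {a}  B: {a}  C: {a,b}
round 3: (stable)
  S: {a,b}  A: {a}  B: {a}  C: {a,b}

FIRST(C) = ["a", "b"]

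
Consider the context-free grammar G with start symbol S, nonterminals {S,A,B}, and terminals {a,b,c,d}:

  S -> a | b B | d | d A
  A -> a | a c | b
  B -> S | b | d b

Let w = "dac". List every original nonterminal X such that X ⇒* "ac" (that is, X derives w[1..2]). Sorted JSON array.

CNF form of G:
  S -> T2 B | T3 A | a | d
  A -> T0 T1 | a | b
  B -> T2 B | T3 A | T3 T2 | a | b | d
  T0 -> a
  T1 -> c
  T2 -> b
  T3 -> d

Fill CYK table bottom-up — only the sub-triangle for w[1..2]:
  T[1,1] 'a' = {A,B,S,T0}  orig:{A,B,S}
  T[2,2] 'c' = {T1}  orig:{}
  T[1,2] 'ac' = {A}

Original NTs in T[1,2] deriving "ac": ["A"]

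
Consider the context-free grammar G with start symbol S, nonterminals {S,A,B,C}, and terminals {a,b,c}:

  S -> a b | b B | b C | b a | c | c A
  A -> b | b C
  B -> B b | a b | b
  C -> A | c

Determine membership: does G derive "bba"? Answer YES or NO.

Convert to CNF:
  S -> T0 B | T0 C | T0 T1 | T1 T0 | T2 A | c
  A -> T0 C | b
  B -> B T0 | T1 T0 | b
  C -> T0 C | b | c
  T0 -> b
  T1 -> a
  T2 -> c

CYK table (by increasing span):
  [0..0]={A,B,C,T0}  "b"  orig:{A,B,C}
  [1..1]={A,B,C,T0}  "b"  orig:{A,B,C}
  [2..2]={T1}  "a"  orig:{}
  [0..1]={A,B,C,S}  "bb"
  [1..2]={S}  "ba"
  [0..2]=∅  "bba"

S ∉ T[0,2] ⇒ NO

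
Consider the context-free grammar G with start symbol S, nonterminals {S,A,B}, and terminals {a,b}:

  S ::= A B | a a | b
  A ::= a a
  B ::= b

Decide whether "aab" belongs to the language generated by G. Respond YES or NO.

Convert to CNF:
  S -> A B | T0 T0 | b
  A -> T0 T0
  B -> b
  T0 -> a

CYK fill:
  [0..0]={T0}  "a"  orig:{}
  [1..1]={T0}  "a"  orig:{}
  [2..2]={B,S}  "b"
  [0..1]={A,S}  "aa"
  [1..2]=∅  "ab"
  [0..2]={S}  "aab"

S ∈ T[0,2] ⇒ YES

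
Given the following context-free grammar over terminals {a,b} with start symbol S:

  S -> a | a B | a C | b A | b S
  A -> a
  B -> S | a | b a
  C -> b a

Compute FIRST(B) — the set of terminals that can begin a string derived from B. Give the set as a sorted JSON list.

FIRST sets, iterate to fixpoint:
iter 1:
  A via A→a: +{a}
  B via B→a: +{a}
  B via B→b a: +{b}
  C via C→b a: +{b}
  S via S→a: +{a}
  S via S→b A: +{b}
  FIRST(S)={a,b}  FIRST(A)={a}  FIRST(B)={a,b}  FIRST(C)={b}
iter 2: done
  FIRST(S)={a,b}  FIRST(A)={a}  FIRST(B)={a,b}  FIRST(C)={b}

FIRST(B) = ["a", "b"]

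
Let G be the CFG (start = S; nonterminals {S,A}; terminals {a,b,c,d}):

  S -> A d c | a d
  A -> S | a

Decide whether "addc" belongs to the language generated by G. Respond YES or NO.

CNF form of G:
  S -> A X4 | T2 T0
  A -> A X3 | T2 T0 | a
  T0 -> d
  T1 -> c
  T2 -> a
  X3 -> T0 T1
  X4 -> T0 T1

Fill CYK table bottom-up:
  T[0,0] 'a' = {A,T2}  orig:{A}
  T[1,1] 'd' = {T0}  orig:{}
  T[2,2] 'd' = {T0}  orig:{}
  T[3,3] 'c' = {T1}  orig:{}
  T[0,1] 'ad' = {A,S}
  T[1,2] 'dd' = ∅
  T[2,3] 'dc' = {X3,X4}  orig:{}
  T[0,2] 'add' = ∅
  T[1,3] 'ddc' = ∅
  T[0,3] 'addc' = {A,S}

S ∈ T[0,3] ⇒ YES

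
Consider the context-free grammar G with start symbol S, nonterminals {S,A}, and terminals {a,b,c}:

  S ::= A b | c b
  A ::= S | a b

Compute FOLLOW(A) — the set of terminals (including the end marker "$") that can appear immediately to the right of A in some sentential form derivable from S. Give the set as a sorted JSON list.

FIRST iteration:
round 1:
  A via A→a b: +{a}
  S via S→A b: +{a}
  S via S→c b: +{c}
  FIRST(S)={a,c}  FIRST(A)={a}
round 2:
  A via A→S: +{c}
  FIRST(S)={a,c}  FIRST(A)={a,c}
round 3: done
  FIRST(S)={a,c}  FIRST(A)={a,c}

Compute FOLLOW by fixpoint:
initialize: $ ∈ FOLLOW(S)
iter 1:
  S→A b: FOLLOW(A) ⊇ FIRST(b) = {b}; new: +{b}
  S: {$}  A: {b}
iter 2:
  A→S: FOLLOW(S) ⊇ FOLLOW(A) ⊇ {b}; new: +{b}
  S: {$,b}  A: {b}
iter 3: (no change)
  S: {$,b}  A: {b}

FOLLOW(A) = ["b"]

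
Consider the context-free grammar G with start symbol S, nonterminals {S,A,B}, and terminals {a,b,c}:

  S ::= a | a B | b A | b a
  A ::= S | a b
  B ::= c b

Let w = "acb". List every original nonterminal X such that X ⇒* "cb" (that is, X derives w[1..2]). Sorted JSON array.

Convert to CNF:
  S -> T0 B | T1 A | T1 T0 | a
  A -> T0 B | T0 T1 | T1 A | T1 T0 | a
  B -> T2 T1
  T0 -> a
  T1 -> b
  T2 -> c

Fill CYK table bottom-up — only the sub-triangle for w[1..2]:
  cell(1,1) c: {T2}  orig:{}
  cell(2,2) b: {T1}  orig:{}
  cell(1,2) cb: {B}

Original NTs in T[1,2] deriving "cb": ["B"]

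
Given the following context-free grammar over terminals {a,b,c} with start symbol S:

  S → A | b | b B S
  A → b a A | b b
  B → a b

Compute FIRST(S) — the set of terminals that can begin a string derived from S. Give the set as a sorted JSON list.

FIRST sets, iterate to fixpoint:
[1]
  A via A→b a A: +{b}
  B via B→a b: +{a}
  S via S→A: +{b}
  FIRST[S]={b}  FIRST[A]={b}  FIRST[B]={a}
[2] (no change)
  FIRST[S]={b}  FIRST[A]={b}  FIRST[B]={a}

FIRST(S) = ["b"]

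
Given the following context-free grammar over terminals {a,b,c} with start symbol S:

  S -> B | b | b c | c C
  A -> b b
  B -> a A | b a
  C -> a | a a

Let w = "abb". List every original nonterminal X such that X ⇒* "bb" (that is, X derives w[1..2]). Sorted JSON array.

Convert to CNF:
  S -> T0 T1 | T0 T2 | T1 A | T2 C | b
  A -> T0 T0
  B -> T0 T1 | T1 A
  C -> T1 T1 | a
  T0 -> b
  T1 -> a
  T2 -> c

Fill CYK table bottom-up (cells [i..j] with 1 ≤ i ≤ j ≤ 2 only):
  [1..1]={S,T0}  "b"  orig:{S}
  [2..2]={S,T0}  "b"  orig:{S}
  [1..2]={A}  "bb"

Original NTs in T[1,2] deriving "bb": ["A"]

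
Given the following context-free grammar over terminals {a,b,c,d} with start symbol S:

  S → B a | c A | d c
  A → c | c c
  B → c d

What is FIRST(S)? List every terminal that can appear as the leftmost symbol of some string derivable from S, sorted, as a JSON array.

FIRST iteration:
round 1:
  A via A→c: +{c}
  B via B→c d: +{c}
  S via S→B a: +{c}
  S via S→d c: +{d}
  S: {c,d}  A: {c}  B: {c}
round 2: — fixpoint
  S: {c,d}  A: {c}  B: {c}

FIRST(S) = ["c", "d"]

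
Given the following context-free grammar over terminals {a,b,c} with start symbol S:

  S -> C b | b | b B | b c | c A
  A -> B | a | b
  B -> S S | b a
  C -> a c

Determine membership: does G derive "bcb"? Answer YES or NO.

Convert to CNF:
  S -> C T0 | T0 B | T0 T2 | T2 A | b
  A -> S S | T0 T1 | a | b
  B -> S S | T0 T1
  C -> T1 T2
  T0 -> b
  T1 -> a
  T2 -> c

Fill CYK table bottom-up:
  T[0,0] 'b' = {A,S,T0}  orig:{A,S}
  T[1,1] 'c' = {T2}  orig:{}
  T[2,2] 'b' = {A,S,T0}  orig:{A,S}
  T[0,1] 'bc' = {S}
  T[1,2] 'cb' = {S}
  T[0,2] 'bcb' = {A,B}

S ∉ T[0,2] ⇒ NO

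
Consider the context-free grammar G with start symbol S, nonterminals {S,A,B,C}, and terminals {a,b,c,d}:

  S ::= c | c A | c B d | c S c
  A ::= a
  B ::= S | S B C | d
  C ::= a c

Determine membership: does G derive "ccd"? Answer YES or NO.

Convert to CNF:
  S -> T0 A | T0 X6 | T0 X7 | c
  A -> a
  B -> S X3 | T0 A | T0 X4 | T0 X5 | c | d
  C -> T2 T0
  T0 -> c
  T1 -> d
  T2 -> a
  X3 -> B C
  X4 -> B T1
  X5 -> S T0
  X6 -> B T1
  X7 -> S T0

CYK fill:
  [0..0]={B,S,T0}  "c"  orig:{B,S}
  [1..1]={B,S,T0}  "c"  orig:{B,S}
  [2..2]={B,T1}  "d"  orig:{B}
  [0..1]={X5,X7}  "cc"  orig:{}
  [1..2]={X4,X6}  "cd"  orig:{}
  [0..2]={B,S}  "ccd"

S ∈ T[0,2] ⇒ YES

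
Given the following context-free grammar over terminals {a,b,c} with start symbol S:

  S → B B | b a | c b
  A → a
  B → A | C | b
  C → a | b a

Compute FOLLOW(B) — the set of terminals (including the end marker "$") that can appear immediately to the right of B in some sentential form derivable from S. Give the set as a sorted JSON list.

FIRST sets, iterate to fixpoint:
round 1:
  A via A→a: +{a}
  B via B→A: +{a}
  B via B→b: +{b}
  C via C→a: +{a}
  C via C→b a: +{b}
  S via S→B B: +{a,b}
  S via S→c b: +{c}
  S: {a,b,c}  A: {a}  B: {a,b}  C: {a,b}
round 2: (no change)
  S: {a,b,c}  A: {a}  B: {a,b}  C: {a,b}

FOLLOW sets:
seed FOLLOW(S) with $
pass 1:
  S→B B: FOLLOW(B) ⊇ FIRST(B) = {a,b}; new: +{a,b}
  S→B B: FOLLOW(B) ⊇ FOLLOW(S) ⊇ {$}; new: +{$}
  S: {$}  A: {}  B: {$,a,b}  C: {}
pass 2:
  B→A: FOLLOW(A) ⊇ FOLLOW(B) ⊇ {$,a,b}; new: +{$,a,b}
  B→C: FOLLOW(C) ⊇ FOLLOW(B) ⊇ {$,a,b}; new: +{$,a,b}
  S: {$}  A: {$,a,b}  B: {$,a,b}  C: {$,a,b}
pass 3: done
  S: {$}  A: {$,a,b}  B: {$,a,b}  C: {$,a,b}

FOLLOW(B) = ["$", "a", "b"]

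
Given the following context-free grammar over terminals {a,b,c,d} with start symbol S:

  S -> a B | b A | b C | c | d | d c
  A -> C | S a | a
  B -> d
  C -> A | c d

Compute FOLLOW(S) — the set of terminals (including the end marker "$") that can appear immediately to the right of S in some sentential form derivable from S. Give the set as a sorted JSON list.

FIRST sets, iterate to fixpoint:
[1]
  A via A→a: +{a}
  B via B→d: +{d}
  C via C→A: +{a}
  C via C→c d: +{c}
  S via S→a B: +{a}
  S via S→b A: +{b}
  S via S→c: +{c}
  S via S→d: +{d}
  S: {a,b,c,d}  A: {a}  B: {d}  C: {a,c}
[2]
  A via A→C: +{c}
  A via A→S a: +{b,d}
  C via C→A: +{b,d}
  S: {a,b,c,d}  A: {a,b,c,d}  B: {d}  C: {a,b,c,d}
[3] (no change)
  S: {a,b,c,d}  A: {a,b,c,d}  B: {d}  C: {a,b,c,d}

FOLLOW iteration:
initialize: $ ∈ FOLLOW(S)
pass 1:
  A→S a: FOLLOW(S) ⊇ FIRST(a) = {a}; new: +{a}
  S→a B: FOLLOW(B) ⊇ FOLLOW(S) ⊇ {$,a}; new: +{$,a}
  S→b A: FOLLOW(A) ⊇ FOLLOW(S) ⊇ {$,a}; new: +{$,a}
  S→b C: FOLLOW(C) ⊇ FOLLOW(S) ⊇ {$,a}; new: +{$,a}
  FOLLOW[S]={$,a}  FOLLOW[A]={$,a}  FOLLOW[B]={$,a}  FOLLOW[C]={$,a}
pass 2: (no change)
  FOLLOW[S]={$,a}  FOLLOW[A]={$,a}  FOLLOW[B]={$,a}  FOLLOW[C]={$,a}

FOLLOW(S) = ["$", "a"]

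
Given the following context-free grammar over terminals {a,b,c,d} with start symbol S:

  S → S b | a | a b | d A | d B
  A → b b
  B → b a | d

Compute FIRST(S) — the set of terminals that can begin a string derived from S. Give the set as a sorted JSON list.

FIRST sets, iterate to fixpoint:
pass 1:
  A via A→b b: +{b}
  B via B→b a: +{b}
  B via B→d: +{d}
  S via S→a: +{a}
  S via S→d A: +{d}
  S: {a,d}  A: {b}  B: {b,d}
pass 2: done
  S: {a,d}  A: {b}  B: {b,d}

FIRST(S) = ["a", "d"]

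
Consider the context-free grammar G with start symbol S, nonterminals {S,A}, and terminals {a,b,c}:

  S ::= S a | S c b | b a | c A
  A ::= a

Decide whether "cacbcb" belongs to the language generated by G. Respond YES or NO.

CNF form of G:
  S -> S T0 | S X3 | T1 A | T2 T0
  A -> a
  T0 -> a
  T1 -> c
  T2 -> b
  X3 -> T1 T2

Fill CYK table bottom-up:
  cell(0,0) c: {T1}  orig:{}
  cell(1,1) a: {A,T0}  orig:{A}
  cell(2,2) c: {T1}  orig:{}
  cell(3,3) b: {T2}  orig:{}
  cell(4,4) c: {T1}  orig:{}
  cell(5,5) b: {T2}  orig:{}
  cell(0,1) ca: {S}
  cell(1,2) ac: ∅
  cell(2,3) cb: {X3}  orig:{}
  cell(3,4) bc: ∅
  cell(4,5) cb: {X3}  orig:{}
  cell(0,2) cac: ∅
  cell(1,3) acb: ∅
  cell(2,4) cbc: ∅
  cell(3,5) bcb: ∅
  cell(0,3) cacb: {S}
  cell(1,4) acbc: ∅
  cell(2,5) cbcb: ∅
  cell(0,4) cacbc: ∅
  cell(1,5) acbcb: ∅
  cell(0,5) cacbcb: {S}

S ∈ T[0,5] ⇒ YES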